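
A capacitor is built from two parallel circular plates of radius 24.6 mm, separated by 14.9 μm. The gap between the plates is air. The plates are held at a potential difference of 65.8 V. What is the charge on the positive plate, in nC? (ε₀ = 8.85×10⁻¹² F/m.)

A = π(24.6 mm)² = 1.90×10⁻³ m².
C = ε₀A/d = 8.85×10⁻¹² × 1.90×10⁻³ / 1.49×10⁻⁵ = 1.13×10⁻⁹ F.
Q = CV = 1.13×10⁻⁹ × 65.8 = 7.43×10⁻⁸ C.

Q ≈ 74.3 nC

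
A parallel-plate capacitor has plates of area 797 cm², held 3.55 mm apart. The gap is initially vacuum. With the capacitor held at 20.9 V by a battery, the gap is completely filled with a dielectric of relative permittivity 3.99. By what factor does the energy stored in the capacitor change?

3.99

Battery connected ⇒ V is held fixed.
C₂ = 3.99 C₁ and U = ½CV², so U₂/U₁ = C₂/C₁ = 3.99.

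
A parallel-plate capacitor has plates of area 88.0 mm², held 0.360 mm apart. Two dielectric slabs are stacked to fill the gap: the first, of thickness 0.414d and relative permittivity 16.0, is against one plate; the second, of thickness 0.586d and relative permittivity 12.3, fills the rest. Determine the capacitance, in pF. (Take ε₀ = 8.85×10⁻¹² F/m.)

29.4 pF

A = 88.0 mm² = 8.80×10⁻⁵ m².
Stacked slabs ⇒ two capacitors in series, each with the full plate area.
C₁ = κ₁ε₀A/d₁ = 16.0 × 8.85×10⁻¹² × 8.80×10⁻⁵ / 1.49×10⁻⁴ = 8.36×10⁻¹¹ F.
C₂ = κ₂ε₀A/d₂ = 12.3 × 8.85×10⁻¹² × 8.80×10⁻⁵ / 2.11×10⁻⁴ = 4.54×10⁻¹¹ F.
C = (1/C₁ + 1/C₂)⁻¹ = 2.94×10⁻¹¹ F.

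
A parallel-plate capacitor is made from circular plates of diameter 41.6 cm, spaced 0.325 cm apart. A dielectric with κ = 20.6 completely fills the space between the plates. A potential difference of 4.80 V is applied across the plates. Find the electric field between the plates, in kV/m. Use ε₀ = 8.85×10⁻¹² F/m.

E = V/d = 4.80 / 3.25×10⁻³ = 1.48×10³ V/m.

E ≈ 1.48 kV/m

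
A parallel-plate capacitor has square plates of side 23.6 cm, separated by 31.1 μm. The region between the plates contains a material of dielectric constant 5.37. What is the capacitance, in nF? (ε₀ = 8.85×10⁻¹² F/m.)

C ≈ 85.1 nF

A = (23.6 cm)² = 5.57×10⁻² m².
C = κε₀A/d = 5.37 × 8.85×10⁻¹² × 5.57×10⁻² / 3.11×10⁻⁵ = 8.51×10⁻⁸ F.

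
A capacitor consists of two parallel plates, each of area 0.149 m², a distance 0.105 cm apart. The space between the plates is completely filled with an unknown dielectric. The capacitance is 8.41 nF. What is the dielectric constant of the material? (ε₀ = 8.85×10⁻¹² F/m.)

κ = Cd/(ε₀A) = 8.41×10⁻⁹ × 1.05×10⁻³ / (8.85×10⁻¹² × 0.149) = 6.70.

κ ≈ 6.70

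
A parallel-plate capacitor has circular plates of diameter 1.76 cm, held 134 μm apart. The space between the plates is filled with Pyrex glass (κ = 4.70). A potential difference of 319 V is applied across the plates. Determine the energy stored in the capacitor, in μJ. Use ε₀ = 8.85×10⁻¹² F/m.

U ≈ 3.84 μJ

A = π(1.76/2 cm)² = 2.43×10⁻⁴ m².
C = κε₀A/d = 4.70 × 8.85×10⁻¹² × 2.43×10⁻⁴ / 1.34×10⁻⁴ = 7.55×10⁻¹¹ F.
U = ½CV² = ½ × 7.55×10⁻¹¹ × (319)² = 3.84×10⁻⁶ J.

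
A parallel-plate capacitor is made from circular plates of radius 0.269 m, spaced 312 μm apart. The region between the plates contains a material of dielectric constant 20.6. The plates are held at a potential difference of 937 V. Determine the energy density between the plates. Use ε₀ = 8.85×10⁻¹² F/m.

E = V/d = 937 / 3.12×10⁻⁴ = 3.00×10⁶ V/m.
u = ½κε₀E² = ½ × 20.6 × 8.85×10⁻¹² × (3.00×10⁶)² = 8.22×10² J/m³.

8.22×10⁵ mJ/m³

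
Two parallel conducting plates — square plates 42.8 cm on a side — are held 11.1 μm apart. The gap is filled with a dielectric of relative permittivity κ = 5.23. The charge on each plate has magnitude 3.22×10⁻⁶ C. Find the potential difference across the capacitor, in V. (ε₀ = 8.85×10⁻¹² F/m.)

V ≈ 4.22 V

A = (42.8 cm)² = 0.183 m².
C = κε₀A/d = 5.23 × 8.85×10⁻¹² × 0.183 / 1.11×10⁻⁵ = 7.64×10⁻⁷ F.
V = Q/C = 3.22×10⁻⁶ / 7.64×10⁻⁷ = 4.22 V.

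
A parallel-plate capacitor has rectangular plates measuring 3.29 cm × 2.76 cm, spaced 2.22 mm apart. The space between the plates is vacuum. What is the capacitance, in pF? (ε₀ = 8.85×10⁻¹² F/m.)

A = 3.29 × 2.76 cm² = 9.08×10⁻⁴ m².
C = ε₀A/d = 8.85×10⁻¹² × 9.08×10⁻⁴ / 2.22×10⁻³ = 3.62×10⁻¹² F.

C ≈ 3.62 pF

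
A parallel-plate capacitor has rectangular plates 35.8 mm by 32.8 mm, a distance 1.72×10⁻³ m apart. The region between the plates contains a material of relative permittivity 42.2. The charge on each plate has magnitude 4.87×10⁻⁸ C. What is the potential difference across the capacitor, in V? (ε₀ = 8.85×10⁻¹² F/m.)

A = 35.8 × 32.8 mm² = 1.17×10⁻³ m².
C = κε₀A/d = 42.2 × 8.85×10⁻¹² × 1.17×10⁻³ / 1.72×10⁻³ = 2.55×10⁻¹⁰ F.
V = Q/C = 4.87×10⁻⁸ / 2.55×10⁻¹⁰ = 1.91×10² V.

V ≈ 191 V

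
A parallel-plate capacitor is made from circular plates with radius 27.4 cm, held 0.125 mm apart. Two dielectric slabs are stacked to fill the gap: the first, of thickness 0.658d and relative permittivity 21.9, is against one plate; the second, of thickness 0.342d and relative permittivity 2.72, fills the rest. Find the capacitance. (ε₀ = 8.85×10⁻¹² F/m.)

A = π(27.4 cm)² = 0.236 m².
Stacked slabs ⇒ two capacitors in series, each with the full plate area.
C₁ = κ₁ε₀A/d₁ = 21.9 × 8.85×10⁻¹² × 0.236 / 8.22×10⁻⁵ = 5.56×10⁻⁷ F.
C₂ = κ₂ε₀A/d₂ = 2.72 × 8.85×10⁻¹² × 0.236 / 4.27×10⁻⁵ = 1.33×10⁻⁷ F.
C = (1/C₁ + 1/C₂)⁻¹ = 1.07×10⁻⁷ F.

107 nF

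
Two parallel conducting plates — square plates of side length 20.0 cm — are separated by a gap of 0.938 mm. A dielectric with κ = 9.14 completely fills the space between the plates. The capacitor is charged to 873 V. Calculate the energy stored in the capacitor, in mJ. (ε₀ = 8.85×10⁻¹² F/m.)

1.31 mJ

A = (20.0 cm)² = 4.00×10⁻² m².
C = κε₀A/d = 9.14 × 8.85×10⁻¹² × 4.00×10⁻² / 9.38×10⁻⁴ = 3.45×10⁻⁹ F.
U = ½CV² = ½ × 3.45×10⁻⁹ × (873)² = 1.31×10⁻³ J.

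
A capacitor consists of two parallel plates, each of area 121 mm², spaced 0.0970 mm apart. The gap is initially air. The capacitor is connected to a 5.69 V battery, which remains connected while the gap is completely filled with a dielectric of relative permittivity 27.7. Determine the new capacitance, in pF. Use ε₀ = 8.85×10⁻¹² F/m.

C ≈ 306 pF

A = 121 mm² = 1.21×10⁻⁴ m².
Initially C₁ = ε₀A/d = 8.85×10⁻¹² × 1.21×10⁻⁴ / 9.70×10⁻⁵ = 1.10×10⁻¹¹ F.
C = κε₀A/d scales with κ, so C₂/C₁ = κ = 27.7.
C₂ = 27.7 × 1.10×10⁻¹¹ = 3.06×10⁻¹⁰ F.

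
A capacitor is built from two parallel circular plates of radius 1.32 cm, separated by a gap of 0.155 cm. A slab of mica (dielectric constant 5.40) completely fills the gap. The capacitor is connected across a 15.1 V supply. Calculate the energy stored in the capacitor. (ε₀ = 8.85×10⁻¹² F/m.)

1.92 nJ

A = π(1.32 cm)² = 5.47×10⁻⁴ m².
C = κε₀A/d = 5.40 × 8.85×10⁻¹² × 5.47×10⁻⁴ / 1.55×10⁻³ = 1.69×10⁻¹¹ F.
U = ½CV² = ½ × 1.69×10⁻¹¹ × (15.1)² = 1.92×10⁻⁹ J.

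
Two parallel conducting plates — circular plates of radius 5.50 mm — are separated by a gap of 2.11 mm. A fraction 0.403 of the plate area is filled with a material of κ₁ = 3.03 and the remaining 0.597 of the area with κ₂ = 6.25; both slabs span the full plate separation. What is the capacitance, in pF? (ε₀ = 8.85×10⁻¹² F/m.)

A = π(5.50 mm)² = 9.50×10⁻⁵ m².
Side-by-side slabs ⇒ two capacitors in parallel, each spanning the full gap.
C₁ = κ₁ε₀A₁/d = 3.03 × 8.85×10⁻¹² × 3.83×10⁻⁵ / 2.11×10⁻³ = 4.87×10⁻¹³ F.
C₂ = κ₂ε₀A₂/d = 6.25 × 8.85×10⁻¹² × 5.67×10⁻⁵ / 2.11×10⁻³ = 1.49×10⁻¹² F.
C = C₁ + C₂ = 1.97×10⁻¹² F.

C ≈ 1.97 pF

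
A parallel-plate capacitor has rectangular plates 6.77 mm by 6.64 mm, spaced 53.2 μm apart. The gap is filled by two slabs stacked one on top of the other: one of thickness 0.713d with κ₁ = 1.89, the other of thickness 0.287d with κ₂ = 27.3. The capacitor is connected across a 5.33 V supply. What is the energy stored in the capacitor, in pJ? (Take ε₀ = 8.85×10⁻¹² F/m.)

A = 6.77 × 6.64 mm² = 4.50×10⁻⁵ m².
Stacked slabs ⇒ two capacitors in series, each with the full plate area.
C₁ = κ₁ε₀A/d₁ = 1.89 × 8.85×10⁻¹² × 4.50×10⁻⁵ / 3.79×10⁻⁵ = 1.98×10⁻¹¹ F.
C₂ = κ₂ε₀A/d₂ = 27.3 × 8.85×10⁻¹² × 4.50×10⁻⁵ / 1.53×10⁻⁵ = 7.11×10⁻¹⁰ F.
C = (1/C₁ + 1/C₂)⁻¹ = 1.93×10⁻¹¹ F.
U = ½CV² = ½ × 1.93×10⁻¹¹ × (5.33)² = 2.74×10⁻¹⁰ J.

274 pJ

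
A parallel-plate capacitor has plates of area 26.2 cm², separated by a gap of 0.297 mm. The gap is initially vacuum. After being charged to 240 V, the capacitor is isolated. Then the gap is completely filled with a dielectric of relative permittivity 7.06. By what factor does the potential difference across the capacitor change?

Isolated ⇒ Q is held fixed.
C₂ = 7.06 C₁ and V = Q/C, so V₂/V₁ = C₁/C₂ = 0.142.

V₂/V₁ ≈ 0.142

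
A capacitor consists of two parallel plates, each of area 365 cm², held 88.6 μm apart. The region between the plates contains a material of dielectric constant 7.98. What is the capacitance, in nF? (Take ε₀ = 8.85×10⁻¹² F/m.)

A = 365 cm² = 3.65×10⁻² m².
C = κε₀A/d = 7.98 × 8.85×10⁻¹² × 3.65×10⁻² / 8.86×10⁻⁵ = 2.91×10⁻⁸ F.

C ≈ 29.1 nF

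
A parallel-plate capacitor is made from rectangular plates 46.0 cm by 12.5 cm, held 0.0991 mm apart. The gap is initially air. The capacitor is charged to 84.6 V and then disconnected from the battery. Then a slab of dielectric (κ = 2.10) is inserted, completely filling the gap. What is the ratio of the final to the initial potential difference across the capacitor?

V₂/V₁ ≈ 0.476

Isolated ⇒ Q is held fixed.
C₂ = 2.10 C₁ and V = Q/C, so V₂/V₁ = C₁/C₂ = 0.476.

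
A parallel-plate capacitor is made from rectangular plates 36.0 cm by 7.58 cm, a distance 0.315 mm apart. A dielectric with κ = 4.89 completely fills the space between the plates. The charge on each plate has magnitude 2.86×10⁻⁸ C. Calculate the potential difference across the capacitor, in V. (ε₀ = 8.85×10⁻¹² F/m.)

V ≈ 7.63 V

A = 36.0 × 7.58 cm² = 2.73×10⁻² m².
C = κε₀A/d = 4.89 × 8.85×10⁻¹² × 2.73×10⁻² / 3.15×10⁻⁴ = 3.75×10⁻⁹ F.
V = Q/C = 2.86×10⁻⁸ / 3.75×10⁻⁹ = 7.63 V.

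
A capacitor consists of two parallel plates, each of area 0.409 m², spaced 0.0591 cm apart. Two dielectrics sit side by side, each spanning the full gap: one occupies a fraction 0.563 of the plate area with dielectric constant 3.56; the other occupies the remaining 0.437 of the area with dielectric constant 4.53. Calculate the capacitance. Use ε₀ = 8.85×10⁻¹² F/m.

C ≈ 24.4 nF

Side-by-side slabs ⇒ two capacitors in parallel, each spanning the full gap.
C₁ = κ₁ε₀A₁/d = 3.56 × 8.85×10⁻¹² × 0.230 / 5.91×10⁻⁴ = 1.23×10⁻⁸ F.
C₂ = κ₂ε₀A₂/d = 4.53 × 8.85×10⁻¹² × 0.179 / 5.91×10⁻⁴ = 1.21×10⁻⁸ F.
C = C₁ + C₂ = 2.44×10⁻⁸ F.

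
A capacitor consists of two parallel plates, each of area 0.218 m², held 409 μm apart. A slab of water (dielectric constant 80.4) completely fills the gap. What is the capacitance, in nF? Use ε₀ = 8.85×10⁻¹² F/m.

379 nF

C = κε₀A/d = 80.4 × 8.85×10⁻¹² × 0.218 / 4.09×10⁻⁴ = 3.79×10⁻⁷ F.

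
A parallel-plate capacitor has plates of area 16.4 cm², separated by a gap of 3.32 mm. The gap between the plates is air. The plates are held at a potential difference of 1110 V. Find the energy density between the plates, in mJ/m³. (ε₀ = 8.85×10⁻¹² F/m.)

u ≈ 495 mJ/m³

E = V/d = 1110 / 3.32×10⁻³ = 3.34×10⁵ V/m.
u = ½ε₀E² = ½ × 8.85×10⁻¹² × (3.34×10⁵)² = 0.495 J/m³.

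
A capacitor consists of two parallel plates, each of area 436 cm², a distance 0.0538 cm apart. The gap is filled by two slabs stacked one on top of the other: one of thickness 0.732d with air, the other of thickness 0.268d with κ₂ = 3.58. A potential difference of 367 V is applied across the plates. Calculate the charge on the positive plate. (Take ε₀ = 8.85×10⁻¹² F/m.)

Q ≈ 326 nC

A = 436 cm² = 4.36×10⁻² m².
Stacked slabs ⇒ two capacitors in series, each with the full plate area.
C₁ = κ₁ε₀A/d₁ = 1.00 × 8.85×10⁻¹² × 4.36×10⁻² / 3.94×10⁻⁴ = 9.80×10⁻¹⁰ F.
C₂ = κ₂ε₀A/d₂ = 3.58 × 8.85×10⁻¹² × 4.36×10⁻² / 1.44×10⁻⁴ = 9.58×10⁻⁹ F.
C = (1/C₁ + 1/C₂)⁻¹ = 8.89×10⁻¹⁰ F.
Q = CV = 8.89×10⁻¹⁰ × 367 = 3.26×10⁻⁷ C.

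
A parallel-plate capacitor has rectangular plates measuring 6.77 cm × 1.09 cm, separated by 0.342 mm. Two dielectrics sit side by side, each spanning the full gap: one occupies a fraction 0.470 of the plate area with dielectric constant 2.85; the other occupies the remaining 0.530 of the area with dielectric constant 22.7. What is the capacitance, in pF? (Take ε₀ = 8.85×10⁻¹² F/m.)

A = 6.77 × 1.09 cm² = 7.38×10⁻⁴ m².
Side-by-side slabs ⇒ two capacitors in parallel, each spanning the full gap.
C₁ = κ₁ε₀A₁/d = 2.85 × 8.85×10⁻¹² × 3.47×10⁻⁴ / 3.42×10⁻⁴ = 2.56×10⁻¹¹ F.
C₂ = κ₂ε₀A₂/d = 22.7 × 8.85×10⁻¹² × 3.91×10⁻⁴ / 3.42×10⁻⁴ = 2.30×10⁻¹⁰ F.
C = C₁ + C₂ = 2.55×10⁻¹⁰ F.

255 pF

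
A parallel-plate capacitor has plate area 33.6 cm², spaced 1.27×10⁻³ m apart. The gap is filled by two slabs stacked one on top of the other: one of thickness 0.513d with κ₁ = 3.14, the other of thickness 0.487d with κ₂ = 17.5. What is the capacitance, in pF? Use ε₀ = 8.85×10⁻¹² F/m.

A = 33.6 cm² = 3.36×10⁻³ m².
Stacked slabs ⇒ two capacitors in series, each with the full plate area.
C₁ = κ₁ε₀A/d₁ = 3.14 × 8.85×10⁻¹² × 3.36×10⁻³ / 6.52×10⁻⁴ = 1.43×10⁻¹⁰ F.
C₂ = κ₂ε₀A/d₂ = 17.5 × 8.85×10⁻¹² × 3.36×10⁻³ / 6.18×10⁻⁴ = 8.41×10⁻¹⁰ F.
C = (1/C₁ + 1/C₂)⁻¹ = 1.22×10⁻¹⁰ F.

122 pF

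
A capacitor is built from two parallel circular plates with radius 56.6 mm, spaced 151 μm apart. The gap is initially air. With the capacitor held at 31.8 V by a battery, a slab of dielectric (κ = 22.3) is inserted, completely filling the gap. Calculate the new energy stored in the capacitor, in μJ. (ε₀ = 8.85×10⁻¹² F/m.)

6.65 μJ

A = π(56.6 mm)² = 1.01×10⁻² m².
Initially C₁ = ε₀A/d = 8.85×10⁻¹² × 1.01×10⁻² / 1.51×10⁻⁴ = 5.90×10⁻¹⁰ F.
U₁ = 2.98×10⁻⁷ J.
Battery connected ⇒ V is held fixed. C₂ = 22.3 C₁ and U = ½CV², so U₂/U₁ = C₂/C₁ = 22.3.
U₂ = 22.3 × 2.98×10⁻⁷ = 6.65×10⁻⁶ J.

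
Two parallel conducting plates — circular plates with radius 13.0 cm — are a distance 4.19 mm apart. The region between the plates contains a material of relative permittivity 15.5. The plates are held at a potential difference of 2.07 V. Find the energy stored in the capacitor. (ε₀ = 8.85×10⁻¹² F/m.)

A = π(13.0 cm)² = 5.31×10⁻² m².
C = κε₀A/d = 15.5 × 8.85×10⁻¹² × 5.31×10⁻² / 4.19×10⁻³ = 1.74×10⁻⁹ F.
U = ½CV² = ½ × 1.74×10⁻⁹ × (2.07)² = 3.72×10⁻⁹ J.

U ≈ 3.72 nJ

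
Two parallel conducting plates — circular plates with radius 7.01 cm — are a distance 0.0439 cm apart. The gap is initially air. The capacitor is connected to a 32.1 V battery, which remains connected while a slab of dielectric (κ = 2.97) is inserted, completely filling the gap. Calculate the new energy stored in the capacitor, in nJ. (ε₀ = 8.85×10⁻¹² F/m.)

A = π(7.01 cm)² = 1.54×10⁻² m².
Initially C₁ = ε₀A/d = 8.85×10⁻¹² × 1.54×10⁻² / 4.39×10⁻⁴ = 3.11×10⁻¹⁰ F.
U₁ = 1.60×10⁻⁷ J.
Battery connected ⇒ V is held fixed. C₂ = 2.97 C₁ and U = ½CV², so U₂/U₁ = C₂/C₁ = 2.97.
U₂ = 2.97 × 1.60×10⁻⁷ = 4.76×10⁻⁷ J.

U ≈ 476 nJ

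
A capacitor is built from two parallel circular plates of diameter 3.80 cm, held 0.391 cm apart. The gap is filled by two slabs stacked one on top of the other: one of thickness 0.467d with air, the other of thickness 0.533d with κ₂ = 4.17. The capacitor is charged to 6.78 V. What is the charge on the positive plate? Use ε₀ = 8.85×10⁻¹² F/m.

29.3 pC

A = π(3.80/2 cm)² = 1.13×10⁻³ m².
Stacked slabs ⇒ two capacitors in series, each with the full plate area.
C₁ = κ₁ε₀A/d₁ = 1.00 × 8.85×10⁻¹² × 1.13×10⁻³ / 1.83×10⁻³ = 5.50×10⁻¹² F.
C₂ = κ₂ε₀A/d₂ = 4.17 × 8.85×10⁻¹² × 1.13×10⁻³ / 2.08×10⁻³ = 2.01×10⁻¹¹ F.
C = (1/C₁ + 1/C₂)⁻¹ = 4.32×10⁻¹² F.
Q = CV = 4.32×10⁻¹² × 6.78 = 2.93×10⁻¹¹ C.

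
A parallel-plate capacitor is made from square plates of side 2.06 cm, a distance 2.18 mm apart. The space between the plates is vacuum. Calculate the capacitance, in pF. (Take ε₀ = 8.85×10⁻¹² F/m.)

1.72 pF

A = (2.06 cm)² = 4.24×10⁻⁴ m².
C = ε₀A/d = 8.85×10⁻¹² × 4.24×10⁻⁴ / 2.18×10⁻³ = 1.72×10⁻¹² F.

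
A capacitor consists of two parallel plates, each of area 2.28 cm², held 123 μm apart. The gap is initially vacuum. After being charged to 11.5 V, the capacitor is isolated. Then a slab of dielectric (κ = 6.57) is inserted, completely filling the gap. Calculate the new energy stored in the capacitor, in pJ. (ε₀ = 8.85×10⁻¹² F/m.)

A = 2.28 cm² = 2.28×10⁻⁴ m².
Initially C₁ = ε₀A/d = 8.85×10⁻¹² × 2.28×10⁻⁴ / 1.23×10⁻⁴ = 1.64×10⁻¹¹ F.
U₁ = 1.08×10⁻⁹ J.
Isolated ⇒ Q is held fixed. C₂ = 6.57 C₁ and U = Q²/(2C), so U₂/U₁ = C₁/C₂ = 0.152.
U₂ = 0.152 × 1.08×10⁻⁹ = 1.65×10⁻¹⁰ J.

165 pJ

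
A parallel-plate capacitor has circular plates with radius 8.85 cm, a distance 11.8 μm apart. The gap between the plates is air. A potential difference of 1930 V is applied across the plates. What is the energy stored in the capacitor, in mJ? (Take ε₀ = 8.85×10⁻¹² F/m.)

U ≈ 34.4 mJ

A = π(8.85 cm)² = 2.46×10⁻² m².
C = ε₀A/d = 8.85×10⁻¹² × 2.46×10⁻² / 1.18×10⁻⁵ = 1.85×10⁻⁸ F.
U = ½CV² = ½ × 1.85×10⁻⁸ × (1930)² = 3.44×10⁻² J.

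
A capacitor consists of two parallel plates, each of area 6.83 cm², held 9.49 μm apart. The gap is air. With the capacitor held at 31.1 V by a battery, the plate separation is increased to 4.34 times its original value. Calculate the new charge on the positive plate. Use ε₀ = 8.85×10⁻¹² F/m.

4.56 nC

A = 6.83 cm² = 6.83×10⁻⁴ m².
Initially C₁ = ε₀A/d = 8.85×10⁻¹² × 6.83×10⁻⁴ / 9.49×10⁻⁶ = 6.37×10⁻¹⁰ F.
Q₁ = 1.98×10⁻⁸ C.
Battery connected ⇒ V is held fixed. C₂ = 0.230 C₁ and Q = CV, so Q₂/Q₁ = C₂/C₁ = 0.230.
Q₂ = 0.230 × 1.98×10⁻⁸ = 4.56×10⁻⁹ C.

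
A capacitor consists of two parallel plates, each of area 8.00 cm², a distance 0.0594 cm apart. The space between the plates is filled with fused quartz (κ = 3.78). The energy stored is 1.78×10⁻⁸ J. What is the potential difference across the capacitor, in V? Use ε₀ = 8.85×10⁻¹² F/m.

A = 8.00 cm² = 8.00×10⁻⁴ m².
C = κε₀A/d = 3.78 × 8.85×10⁻¹² × 8.00×10⁻⁴ / 5.94×10⁻⁴ = 4.51×10⁻¹¹ F.
V = √(2U/C) = √(2 × 1.78×10⁻⁸ / 4.51×10⁻¹¹) = 28.1 V.

V ≈ 28.1 V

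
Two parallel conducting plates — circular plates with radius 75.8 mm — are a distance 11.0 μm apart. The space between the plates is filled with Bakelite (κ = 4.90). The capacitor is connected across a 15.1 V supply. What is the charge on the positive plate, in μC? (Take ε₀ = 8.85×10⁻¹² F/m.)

Q ≈ 1.07 μC

A = π(75.8 mm)² = 1.81×10⁻² m².
C = κε₀A/d = 4.90 × 8.85×10⁻¹² × 1.81×10⁻² / 1.10×10⁻⁵ = 7.12×10⁻⁸ F.
Q = CV = 7.12×10⁻⁸ × 15.1 = 1.07×10⁻⁶ C.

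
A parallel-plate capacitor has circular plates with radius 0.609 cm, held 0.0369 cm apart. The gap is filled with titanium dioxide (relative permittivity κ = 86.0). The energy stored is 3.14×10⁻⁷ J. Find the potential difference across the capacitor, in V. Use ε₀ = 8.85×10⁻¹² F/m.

V ≈ 51.1 V

A = π(0.609 cm)² = 1.17×10⁻⁴ m².
C = κε₀A/d = 86.0 × 8.85×10⁻¹² × 1.17×10⁻⁴ / 3.69×10⁻⁴ = 2.40×10⁻¹⁰ F.
V = √(2U/C) = √(2 × 3.14×10⁻⁷ / 2.40×10⁻¹⁰) = 51.1 V.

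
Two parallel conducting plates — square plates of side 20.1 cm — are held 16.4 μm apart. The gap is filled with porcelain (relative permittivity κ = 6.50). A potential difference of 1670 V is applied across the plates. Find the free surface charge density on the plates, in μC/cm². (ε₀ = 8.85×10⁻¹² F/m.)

σ ≈ 0.586 μC/cm²

A = (20.1 cm)² = 4.04×10⁻² m².
C = κε₀A/d = 6.50 × 8.85×10⁻¹² × 4.04×10⁻² / 1.64×10⁻⁵ = 1.42×10⁻⁷ F.
σ = Q/A = CV/A = 1.42×10⁻⁷ × 1670 / 4.04×10⁻² = 5.86×10⁻³ C/m².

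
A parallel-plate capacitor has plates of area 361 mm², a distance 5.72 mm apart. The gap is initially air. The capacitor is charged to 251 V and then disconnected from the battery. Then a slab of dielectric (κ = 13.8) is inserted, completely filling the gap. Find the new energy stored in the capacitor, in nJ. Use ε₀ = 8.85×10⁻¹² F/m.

A = 361 mm² = 3.61×10⁻⁴ m².
Initially C₁ = ε₀A/d = 8.85×10⁻¹² × 3.61×10⁻⁴ / 5.72×10⁻³ = 5.59×10⁻¹³ F.
U₁ = 1.76×10⁻⁸ J.
Isolated ⇒ Q is held fixed. C₂ = 13.8 C₁ and U = Q²/(2C), so U₂/U₁ = C₁/C₂ = 0.0725.
U₂ = 0.0725 × 1.76×10⁻⁸ = 1.27×10⁻⁹ J.

1.27 nJ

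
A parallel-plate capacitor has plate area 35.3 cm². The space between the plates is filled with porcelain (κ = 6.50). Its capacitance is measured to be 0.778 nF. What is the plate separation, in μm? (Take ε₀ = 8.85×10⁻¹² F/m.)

261 μm

A = 35.3 cm² = 3.53×10⁻³ m².
d = κε₀A/C = 6.50 × 8.85×10⁻¹² × 3.53×10⁻³ / 7.78×10⁻¹⁰ = 2.61×10⁻⁴ m.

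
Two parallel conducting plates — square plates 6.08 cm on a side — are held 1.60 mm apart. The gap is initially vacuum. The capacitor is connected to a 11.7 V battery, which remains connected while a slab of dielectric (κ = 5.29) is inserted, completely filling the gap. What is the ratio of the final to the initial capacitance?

C = κε₀A/d scales with κ, so C₂/C₁ = κ = 5.29.

C₂/C₁ ≈ 5.29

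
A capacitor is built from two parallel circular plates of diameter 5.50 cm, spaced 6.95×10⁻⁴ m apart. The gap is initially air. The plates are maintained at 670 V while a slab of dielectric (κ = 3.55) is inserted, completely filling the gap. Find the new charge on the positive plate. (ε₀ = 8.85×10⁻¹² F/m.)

Q ≈ 72.0 nC

A = π(5.50/2 cm)² = 2.38×10⁻³ m².
Initially C₁ = ε₀A/d = 8.85×10⁻¹² × 2.38×10⁻³ / 6.95×10⁻⁴ = 3.03×10⁻¹¹ F.
Q₁ = 2.03×10⁻⁸ C.
Battery connected ⇒ V is held fixed. C₂ = 3.55 C₁ and Q = CV, so Q₂/Q₁ = C₂/C₁ = 3.55.
Q₂ = 3.55 × 2.03×10⁻⁸ = 7.20×10⁻⁸ C.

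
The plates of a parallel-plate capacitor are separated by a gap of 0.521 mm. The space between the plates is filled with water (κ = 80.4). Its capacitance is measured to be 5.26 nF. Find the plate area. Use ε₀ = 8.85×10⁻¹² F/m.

A ≈ 38.5 cm²

A = Cd/(κε₀) = 5.26×10⁻⁹ × 5.21×10⁻⁴ / (80.4 × 8.85×10⁻¹²) = 3.85×10⁻³ m².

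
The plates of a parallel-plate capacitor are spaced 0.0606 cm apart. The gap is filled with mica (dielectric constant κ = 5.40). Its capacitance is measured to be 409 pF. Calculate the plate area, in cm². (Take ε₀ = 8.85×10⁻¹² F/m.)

51.9 cm²

A = Cd/(κε₀) = 4.09×10⁻¹⁰ × 6.06×10⁻⁴ / (5.40 × 8.85×10⁻¹²) = 5.19×10⁻³ m².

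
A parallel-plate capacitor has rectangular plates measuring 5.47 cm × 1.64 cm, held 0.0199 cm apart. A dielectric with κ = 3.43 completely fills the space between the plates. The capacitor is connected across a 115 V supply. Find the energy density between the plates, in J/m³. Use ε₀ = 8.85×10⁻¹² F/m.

u ≈ 5.07 J/m³

E = V/d = 115 / 1.99×10⁻⁴ = 5.78×10⁵ V/m.
u = ½κε₀E² = ½ × 3.43 × 8.85×10⁻¹² × (5.78×10⁵)² = 5.07 J/m³.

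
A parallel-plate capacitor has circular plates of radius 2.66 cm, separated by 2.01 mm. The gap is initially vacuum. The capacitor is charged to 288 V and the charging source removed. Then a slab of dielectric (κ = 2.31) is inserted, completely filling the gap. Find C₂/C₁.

C = κε₀A/d scales with κ, so C₂/C₁ = κ = 2.31.

C₂/C₁ ≈ 2.31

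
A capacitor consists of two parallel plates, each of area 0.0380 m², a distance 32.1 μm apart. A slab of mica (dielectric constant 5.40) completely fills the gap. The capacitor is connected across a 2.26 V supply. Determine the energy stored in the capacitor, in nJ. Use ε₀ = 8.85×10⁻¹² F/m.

C = κε₀A/d = 5.40 × 8.85×10⁻¹² × 3.80×10⁻² / 3.21×10⁻⁵ = 5.66×10⁻⁸ F.
U = ½CV² = ½ × 5.66×10⁻⁸ × (2.26)² = 1.44×10⁻⁷ J.

144 nJ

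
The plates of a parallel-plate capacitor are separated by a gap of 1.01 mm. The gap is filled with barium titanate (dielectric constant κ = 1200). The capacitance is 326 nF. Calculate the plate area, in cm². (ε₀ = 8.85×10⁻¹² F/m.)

310 cm²

A = Cd/(κε₀) = 3.26×10⁻⁷ × 1.01×10⁻³ / (1200 × 8.85×10⁻¹²) = 3.10×10⁻² m².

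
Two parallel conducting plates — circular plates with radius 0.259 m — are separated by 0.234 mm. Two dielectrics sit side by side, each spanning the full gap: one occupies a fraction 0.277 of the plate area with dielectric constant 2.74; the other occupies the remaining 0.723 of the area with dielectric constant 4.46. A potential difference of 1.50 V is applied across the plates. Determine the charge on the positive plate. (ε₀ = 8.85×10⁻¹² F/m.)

Q ≈ 47.6 nC

A = π(0.259 m)² = 0.211 m².
Side-by-side slabs ⇒ two capacitors in parallel, each spanning the full gap.
C₁ = κ₁ε₀A₁/d = 2.74 × 8.85×10⁻¹² × 5.84×10⁻² / 2.34×10⁻⁴ = 6.05×10⁻⁹ F.
C₂ = κ₂ε₀A₂/d = 4.46 × 8.85×10⁻¹² × 0.152 / 2.34×10⁻⁴ = 2.57×10⁻⁸ F.
C = C₁ + C₂ = 3.18×10⁻⁸ F.
Q = CV = 3.18×10⁻⁸ × 1.50 = 4.76×10⁻⁸ C.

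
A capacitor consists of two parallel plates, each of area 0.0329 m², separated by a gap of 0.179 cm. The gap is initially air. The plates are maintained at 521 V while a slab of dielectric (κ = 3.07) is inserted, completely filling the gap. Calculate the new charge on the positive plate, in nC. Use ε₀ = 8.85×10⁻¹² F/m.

Initially C₁ = ε₀A/d = 8.85×10⁻¹² × 3.29×10⁻² / 1.79×10⁻³ = 1.63×10⁻¹⁰ F.
Q₁ = 8.47×10⁻⁸ C.
Battery connected ⇒ V is held fixed. C₂ = 3.07 C₁ and Q = CV, so Q₂/Q₁ = C₂/C₁ = 3.07.
Q₂ = 3.07 × 8.47×10⁻⁸ = 2.60×10⁻⁷ C.

260 nC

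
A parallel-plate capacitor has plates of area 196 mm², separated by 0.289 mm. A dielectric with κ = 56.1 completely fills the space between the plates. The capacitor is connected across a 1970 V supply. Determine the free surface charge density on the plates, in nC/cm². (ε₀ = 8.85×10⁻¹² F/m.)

A = 196 mm² = 1.96×10⁻⁴ m².
C = κε₀A/d = 56.1 × 8.85×10⁻¹² × 1.96×10⁻⁴ / 2.89×10⁻⁴ = 3.37×10⁻¹⁰ F.
σ = Q/A = CV/A = 3.37×10⁻¹⁰ × 1970 / 1.96×10⁻⁴ = 3.38×10⁻³ C/m².

σ ≈ 338 nC/cm²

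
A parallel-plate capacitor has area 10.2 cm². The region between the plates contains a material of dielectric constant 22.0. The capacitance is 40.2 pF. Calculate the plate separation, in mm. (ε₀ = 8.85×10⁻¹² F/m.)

4.94 mm

A = 10.2 cm² = 1.02×10⁻³ m².
d = κε₀A/C = 22.0 × 8.85×10⁻¹² × 1.02×10⁻³ / 4.02×10⁻¹¹ = 4.94×10⁻³ m.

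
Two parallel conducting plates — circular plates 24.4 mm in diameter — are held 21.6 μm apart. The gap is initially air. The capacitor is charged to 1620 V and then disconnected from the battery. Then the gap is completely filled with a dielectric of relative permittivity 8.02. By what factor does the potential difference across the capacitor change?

V₂/V₁ ≈ 0.125

Isolated ⇒ Q is held fixed.
C₂ = 8.02 C₁ and V = Q/C, so V₂/V₁ = C₁/C₂ = 0.125.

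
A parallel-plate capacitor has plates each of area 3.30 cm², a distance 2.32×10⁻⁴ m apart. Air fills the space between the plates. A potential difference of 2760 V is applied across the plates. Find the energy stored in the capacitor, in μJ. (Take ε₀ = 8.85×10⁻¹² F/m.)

47.9 μJ

A = 3.30 cm² = 3.30×10⁻⁴ m².
C = ε₀A/d = 8.85×10⁻¹² × 3.30×10⁻⁴ / 2.32×10⁻⁴ = 1.26×10⁻¹¹ F.
U = ½CV² = ½ × 1.26×10⁻¹¹ × (2760)² = 4.79×10⁻⁵ J.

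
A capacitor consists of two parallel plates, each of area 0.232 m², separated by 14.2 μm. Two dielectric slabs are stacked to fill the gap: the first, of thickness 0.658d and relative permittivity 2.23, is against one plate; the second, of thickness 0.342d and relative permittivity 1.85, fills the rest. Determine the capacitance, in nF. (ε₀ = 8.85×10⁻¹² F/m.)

301 nF

Stacked slabs ⇒ two capacitors in series, each with the full plate area.
C₁ = κ₁ε₀A/d₁ = 2.23 × 8.85×10⁻¹² × 0.232 / 9.34×10⁻⁶ = 4.90×10⁻⁷ F.
C₂ = κ₂ε₀A/d₂ = 1.85 × 8.85×10⁻¹² × 0.232 / 4.86×10⁻⁶ = 7.82×10⁻⁷ F.
C = (1/C₁ + 1/C₂)⁻¹ = 3.01×10⁻⁷ F.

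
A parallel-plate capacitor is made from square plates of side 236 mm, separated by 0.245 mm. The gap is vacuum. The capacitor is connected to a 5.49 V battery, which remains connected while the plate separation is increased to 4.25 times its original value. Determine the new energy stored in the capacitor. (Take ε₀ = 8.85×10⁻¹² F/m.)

A = (236 mm)² = 5.57×10⁻² m².
Initially C₁ = ε₀A/d = 8.85×10⁻¹² × 5.57×10⁻² / 2.45×10⁻⁴ = 2.01×10⁻⁹ F.
U₁ = 3.03×10⁻⁸ J.
Battery connected ⇒ V is held fixed. C₂ = 0.235 C₁ and U = ½CV², so U₂/U₁ = C₂/C₁ = 0.235.
U₂ = 0.235 × 3.03×10⁻⁸ = 7.13×10⁻⁹ J.

U ≈ 7.13 nJ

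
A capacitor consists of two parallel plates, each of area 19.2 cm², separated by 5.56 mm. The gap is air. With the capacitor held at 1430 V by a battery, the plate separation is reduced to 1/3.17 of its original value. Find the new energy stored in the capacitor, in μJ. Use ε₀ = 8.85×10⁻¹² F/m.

9.91 μJ

A = 19.2 cm² = 1.92×10⁻³ m².
Initially C₁ = ε₀A/d = 8.85×10⁻¹² × 1.92×10⁻³ / 5.56×10⁻³ = 3.06×10⁻¹² F.
U₁ = 3.12×10⁻⁶ J.
Battery connected ⇒ V is held fixed. C₂ = 3.17 C₁ and U = ½CV², so U₂/U₁ = C₂/C₁ = 3.17.
U₂ = 3.17 × 3.12×10⁻⁶ = 9.91×10⁻⁶ J.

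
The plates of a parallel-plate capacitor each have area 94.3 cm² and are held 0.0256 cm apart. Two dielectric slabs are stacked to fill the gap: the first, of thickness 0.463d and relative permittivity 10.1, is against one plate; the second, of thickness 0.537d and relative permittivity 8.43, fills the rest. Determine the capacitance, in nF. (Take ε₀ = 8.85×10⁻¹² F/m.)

A = 94.3 cm² = 9.43×10⁻³ m².
Stacked slabs ⇒ two capacitors in series, each with the full plate area.
C₁ = κ₁ε₀A/d₁ = 10.1 × 8.85×10⁻¹² × 9.43×10⁻³ / 1.19×10⁻⁴ = 7.11×10⁻⁹ F.
C₂ = κ₂ε₀A/d₂ = 8.43 × 8.85×10⁻¹² × 9.43×10⁻³ / 1.37×10⁻⁴ = 5.12×10⁻⁹ F.
C = (1/C₁ + 1/C₂)⁻¹ = 2.98×10⁻⁹ F.

2.98 nF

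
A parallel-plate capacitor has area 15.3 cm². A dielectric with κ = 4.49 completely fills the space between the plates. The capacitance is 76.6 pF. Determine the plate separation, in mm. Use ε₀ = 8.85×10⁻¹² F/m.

d ≈ 0.794 mm

A = 15.3 cm² = 1.53×10⁻³ m².
d = κε₀A/C = 4.49 × 8.85×10⁻¹² × 1.53×10⁻³ / 7.66×10⁻¹¹ = 7.94×10⁻⁴ m.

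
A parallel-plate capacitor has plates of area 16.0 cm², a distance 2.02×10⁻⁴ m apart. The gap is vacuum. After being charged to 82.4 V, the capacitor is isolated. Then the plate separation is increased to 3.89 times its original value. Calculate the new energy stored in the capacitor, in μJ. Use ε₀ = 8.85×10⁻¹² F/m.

0.926 μJ

A = 16.0 cm² = 1.60×10⁻³ m².
Initially C₁ = ε₀A/d = 8.85×10⁻¹² × 1.60×10⁻³ / 2.02×10⁻⁴ = 7.01×10⁻¹¹ F.
U₁ = 2.38×10⁻⁷ J.
Isolated ⇒ Q is held fixed. C₂ = 0.257 C₁ and U = Q²/(2C), so U₂/U₁ = C₁/C₂ = 3.89.
U₂ = 3.89 × 2.38×10⁻⁷ = 9.26×10⁻⁷ J.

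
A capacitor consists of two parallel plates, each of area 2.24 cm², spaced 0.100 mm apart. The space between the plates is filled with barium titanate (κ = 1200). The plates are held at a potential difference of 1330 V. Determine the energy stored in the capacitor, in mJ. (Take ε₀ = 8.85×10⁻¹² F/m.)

A = 2.24 cm² = 2.24×10⁻⁴ m².
C = κε₀A/d = 1200 × 8.85×10⁻¹² × 2.24×10⁻⁴ / 1.00×10⁻⁴ = 2.38×10⁻⁸ F.
U = ½CV² = ½ × 2.38×10⁻⁸ × (1330)² = 2.10×10⁻² J.

21.0 mJ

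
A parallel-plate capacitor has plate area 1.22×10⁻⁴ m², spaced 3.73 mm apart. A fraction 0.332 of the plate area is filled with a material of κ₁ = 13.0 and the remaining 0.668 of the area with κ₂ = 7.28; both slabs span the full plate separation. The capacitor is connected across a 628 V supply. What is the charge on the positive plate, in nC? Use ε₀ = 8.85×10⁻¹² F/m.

Q ≈ 1.67 nC

Side-by-side slabs ⇒ two capacitors in parallel, each spanning the full gap.
C₁ = κ₁ε₀A₁/d = 13.0 × 8.85×10⁻¹² × 4.05×10⁻⁵ / 3.73×10⁻³ = 1.25×10⁻¹² F.
C₂ = κ₂ε₀A₂/d = 7.28 × 8.85×10⁻¹² × 8.15×10⁻⁵ / 3.73×10⁻³ = 1.41×10⁻¹² F.
C = C₁ + C₂ = 2.66×10⁻¹² F.
Q = CV = 2.66×10⁻¹² × 628 = 1.67×10⁻⁹ C.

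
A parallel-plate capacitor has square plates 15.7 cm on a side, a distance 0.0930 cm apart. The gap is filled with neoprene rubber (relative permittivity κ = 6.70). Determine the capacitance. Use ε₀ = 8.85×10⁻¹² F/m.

A = (15.7 cm)² = 2.46×10⁻² m².
C = κε₀A/d = 6.70 × 8.85×10⁻¹² × 2.46×10⁻² / 9.30×10⁻⁴ = 1.57×10⁻⁹ F.

C ≈ 1.57 nF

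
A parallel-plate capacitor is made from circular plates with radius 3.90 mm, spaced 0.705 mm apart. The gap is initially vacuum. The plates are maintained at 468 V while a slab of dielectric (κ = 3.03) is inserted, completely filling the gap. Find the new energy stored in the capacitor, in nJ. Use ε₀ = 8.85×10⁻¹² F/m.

A = π(3.90 mm)² = 4.78×10⁻⁵ m².
Initially C₁ = ε₀A/d = 8.85×10⁻¹² × 4.78×10⁻⁵ / 7.05×10⁻⁴ = 6.00×10⁻¹³ F.
U₁ = 6.57×10⁻⁸ J.
Battery connected ⇒ V is held fixed. C₂ = 3.03 C₁ and U = ½CV², so U₂/U₁ = C₂/C₁ = 3.03.
U₂ = 3.03 × 6.57×10⁻⁸ = 1.99×10⁻⁷ J.

199 nJ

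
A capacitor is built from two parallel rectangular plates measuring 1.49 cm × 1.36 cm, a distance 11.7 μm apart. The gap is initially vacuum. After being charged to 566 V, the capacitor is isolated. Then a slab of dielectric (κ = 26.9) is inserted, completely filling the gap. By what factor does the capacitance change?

C = κε₀A/d scales with κ, so C₂/C₁ = κ = 26.9.

C₂/C₁ ≈ 26.9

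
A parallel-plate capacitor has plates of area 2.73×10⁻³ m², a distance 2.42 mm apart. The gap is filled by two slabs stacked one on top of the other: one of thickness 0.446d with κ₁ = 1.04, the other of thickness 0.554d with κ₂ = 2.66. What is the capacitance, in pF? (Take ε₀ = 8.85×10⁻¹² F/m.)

Stacked slabs ⇒ two capacitors in series, each with the full plate area.
C₁ = κ₁ε₀A/d₁ = 1.04 × 8.85×10⁻¹² × 2.73×10⁻³ / 1.08×10⁻³ = 2.33×10⁻¹¹ F.
C₂ = κ₂ε₀A/d₂ = 2.66 × 8.85×10⁻¹² × 2.73×10⁻³ / 1.34×10⁻³ = 4.79×10⁻¹¹ F.
C = (1/C₁ + 1/C₂)⁻¹ = 1.57×10⁻¹¹ F.

C ≈ 15.7 pF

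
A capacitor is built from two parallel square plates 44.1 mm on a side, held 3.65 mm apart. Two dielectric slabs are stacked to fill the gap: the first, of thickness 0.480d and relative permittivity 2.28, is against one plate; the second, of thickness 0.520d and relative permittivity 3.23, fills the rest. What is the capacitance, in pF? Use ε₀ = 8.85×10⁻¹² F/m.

A = (44.1 mm)² = 1.94×10⁻³ m².
Stacked slabs ⇒ two capacitors in series, each with the full plate area.
C₁ = κ₁ε₀A/d₁ = 2.28 × 8.85×10⁻¹² × 1.94×10⁻³ / 1.75×10⁻³ = 2.24×10⁻¹¹ F.
C₂ = κ₂ε₀A/d₂ = 3.23 × 8.85×10⁻¹² × 1.94×10⁻³ / 1.90×10⁻³ = 2.93×10⁻¹¹ F.
C = (1/C₁ + 1/C₂)⁻¹ = 1.27×10⁻¹¹ F.

12.7 pF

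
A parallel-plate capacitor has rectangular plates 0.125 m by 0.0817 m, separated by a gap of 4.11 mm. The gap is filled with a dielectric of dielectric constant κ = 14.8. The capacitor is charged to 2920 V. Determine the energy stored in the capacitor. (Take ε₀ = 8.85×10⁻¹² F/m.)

A = 0.125 × 0.0817 m² = 1.02×10⁻² m².
C = κε₀A/d = 14.8 × 8.85×10⁻¹² × 1.02×10⁻² / 4.11×10⁻³ = 3.25×10⁻¹⁰ F.
U = ½CV² = ½ × 3.25×10⁻¹⁰ × (2920)² = 1.39×10⁻³ J.

U ≈ 1.39 mJ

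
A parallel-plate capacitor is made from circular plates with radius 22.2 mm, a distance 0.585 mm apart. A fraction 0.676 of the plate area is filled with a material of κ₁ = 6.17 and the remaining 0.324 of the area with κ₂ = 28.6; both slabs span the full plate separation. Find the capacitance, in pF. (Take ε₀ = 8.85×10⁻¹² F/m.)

C ≈ 315 pF

A = π(22.2 mm)² = 1.55×10⁻³ m².
Side-by-side slabs ⇒ two capacitors in parallel, each spanning the full gap.
C₁ = κ₁ε₀A₁/d = 6.17 × 8.85×10⁻¹² × 1.05×10⁻³ / 5.85×10⁻⁴ = 9.77×10⁻¹¹ F.
C₂ = κ₂ε₀A₂/d = 28.6 × 8.85×10⁻¹² × 5.02×10⁻⁴ / 5.85×10⁻⁴ = 2.17×10⁻¹⁰ F.
C = C₁ + C₂ = 3.15×10⁻¹⁰ F.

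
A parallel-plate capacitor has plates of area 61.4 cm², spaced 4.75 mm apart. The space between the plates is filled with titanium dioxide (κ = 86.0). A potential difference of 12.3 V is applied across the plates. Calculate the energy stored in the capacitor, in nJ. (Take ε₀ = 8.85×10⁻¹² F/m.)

U ≈ 74.4 nJ

A = 61.4 cm² = 6.14×10⁻³ m².
C = κε₀A/d = 86.0 × 8.85×10⁻¹² × 6.14×10⁻³ / 4.75×10⁻³ = 9.84×10⁻¹⁰ F.
U = ½CV² = ½ × 9.84×10⁻¹⁰ × (12.3)² = 7.44×10⁻⁸ J.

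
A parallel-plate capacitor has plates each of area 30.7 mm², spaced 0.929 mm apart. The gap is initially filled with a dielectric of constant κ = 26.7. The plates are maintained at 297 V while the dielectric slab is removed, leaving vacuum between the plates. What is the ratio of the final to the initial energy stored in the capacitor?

U₂/U₁ ≈ 0.0375

Battery connected ⇒ V is held fixed.
C₂ = 0.0375 C₁ and U = ½CV², so U₂/U₁ = C₂/C₁ = 0.0375.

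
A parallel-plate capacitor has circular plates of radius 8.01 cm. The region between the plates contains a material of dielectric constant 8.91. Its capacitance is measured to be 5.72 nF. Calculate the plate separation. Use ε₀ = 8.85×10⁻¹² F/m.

278 μm

A = π(8.01 cm)² = 2.02×10⁻² m².
d = κε₀A/C = 8.91 × 8.85×10⁻¹² × 2.02×10⁻² / 5.72×10⁻⁹ = 2.78×10⁻⁴ m.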